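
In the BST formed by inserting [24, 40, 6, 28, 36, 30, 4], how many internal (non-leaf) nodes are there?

Tree built from: [24, 40, 6, 28, 36, 30, 4]
Tree (level-order array): [24, 6, 40, 4, None, 28, None, None, None, None, 36, 30]
Rule: An internal node has at least one child.
Per-node child counts:
  node 24: 2 child(ren)
  node 6: 1 child(ren)
  node 4: 0 child(ren)
  node 40: 1 child(ren)
  node 28: 1 child(ren)
  node 36: 1 child(ren)
  node 30: 0 child(ren)
Matching nodes: [24, 6, 40, 28, 36]
Count of internal (non-leaf) nodes: 5


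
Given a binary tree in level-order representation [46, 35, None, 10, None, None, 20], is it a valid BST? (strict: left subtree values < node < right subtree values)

Level-order array: [46, 35, None, 10, None, None, 20]
Validate using subtree bounds (lo, hi): at each node, require lo < value < hi,
then recurse left with hi=value and right with lo=value.
Preorder trace (stopping at first violation):
  at node 46 with bounds (-inf, +inf): OK
  at node 35 with bounds (-inf, 46): OK
  at node 10 with bounds (-inf, 35): OK
  at node 20 with bounds (10, 35): OK
No violation found at any node.
Result: Valid BST


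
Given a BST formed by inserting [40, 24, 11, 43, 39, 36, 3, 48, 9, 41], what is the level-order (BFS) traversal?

Tree insertion order: [40, 24, 11, 43, 39, 36, 3, 48, 9, 41]
Tree (level-order array): [40, 24, 43, 11, 39, 41, 48, 3, None, 36, None, None, None, None, None, None, 9]
BFS from the root, enqueuing left then right child of each popped node:
  queue [40] -> pop 40, enqueue [24, 43], visited so far: [40]
  queue [24, 43] -> pop 24, enqueue [11, 39], visited so far: [40, 24]
  queue [43, 11, 39] -> pop 43, enqueue [41, 48], visited so far: [40, 24, 43]
  queue [11, 39, 41, 48] -> pop 11, enqueue [3], visited so far: [40, 24, 43, 11]
  queue [39, 41, 48, 3] -> pop 39, enqueue [36], visited so far: [40, 24, 43, 11, 39]
  queue [41, 48, 3, 36] -> pop 41, enqueue [none], visited so far: [40, 24, 43, 11, 39, 41]
  queue [48, 3, 36] -> pop 48, enqueue [none], visited so far: [40, 24, 43, 11, 39, 41, 48]
  queue [3, 36] -> pop 3, enqueue [9], visited so far: [40, 24, 43, 11, 39, 41, 48, 3]
  queue [36, 9] -> pop 36, enqueue [none], visited so far: [40, 24, 43, 11, 39, 41, 48, 3, 36]
  queue [9] -> pop 9, enqueue [none], visited so far: [40, 24, 43, 11, 39, 41, 48, 3, 36, 9]
Result: [40, 24, 43, 11, 39, 41, 48, 3, 36, 9]


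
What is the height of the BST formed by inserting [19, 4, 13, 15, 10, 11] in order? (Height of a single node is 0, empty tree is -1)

Insertion order: [19, 4, 13, 15, 10, 11]
Tree (level-order array): [19, 4, None, None, 13, 10, 15, None, 11]
Compute height bottom-up (empty subtree = -1):
  height(11) = 1 + max(-1, -1) = 0
  height(10) = 1 + max(-1, 0) = 1
  height(15) = 1 + max(-1, -1) = 0
  height(13) = 1 + max(1, 0) = 2
  height(4) = 1 + max(-1, 2) = 3
  height(19) = 1 + max(3, -1) = 4
Height = 4


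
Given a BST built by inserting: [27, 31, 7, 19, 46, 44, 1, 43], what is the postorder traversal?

Tree insertion order: [27, 31, 7, 19, 46, 44, 1, 43]
Tree (level-order array): [27, 7, 31, 1, 19, None, 46, None, None, None, None, 44, None, 43]
Postorder traversal: [1, 19, 7, 43, 44, 46, 31, 27]


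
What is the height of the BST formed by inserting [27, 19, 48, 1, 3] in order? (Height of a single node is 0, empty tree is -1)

Insertion order: [27, 19, 48, 1, 3]
Tree (level-order array): [27, 19, 48, 1, None, None, None, None, 3]
Compute height bottom-up (empty subtree = -1):
  height(3) = 1 + max(-1, -1) = 0
  height(1) = 1 + max(-1, 0) = 1
  height(19) = 1 + max(1, -1) = 2
  height(48) = 1 + max(-1, -1) = 0
  height(27) = 1 + max(2, 0) = 3
Height = 3


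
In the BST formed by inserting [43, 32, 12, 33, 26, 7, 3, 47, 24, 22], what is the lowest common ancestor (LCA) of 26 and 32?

Tree insertion order: [43, 32, 12, 33, 26, 7, 3, 47, 24, 22]
Tree (level-order array): [43, 32, 47, 12, 33, None, None, 7, 26, None, None, 3, None, 24, None, None, None, 22]
In a BST, the LCA of p=26, q=32 is the first node v on the
root-to-leaf path with p <= v <= q (go left if both < v, right if both > v).
Walk from root:
  at 43: both 26 and 32 < 43, go left
  at 32: 26 <= 32 <= 32, this is the LCA
LCA = 32


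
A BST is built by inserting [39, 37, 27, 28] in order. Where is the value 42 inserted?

Starting tree (level order): [39, 37, None, 27, None, None, 28]
Insertion path: 39
Result: insert 42 as right child of 39
Final tree (level order): [39, 37, 42, 27, None, None, None, None, 28]


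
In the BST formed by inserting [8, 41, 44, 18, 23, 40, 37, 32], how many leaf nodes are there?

Tree built from: [8, 41, 44, 18, 23, 40, 37, 32]
Tree (level-order array): [8, None, 41, 18, 44, None, 23, None, None, None, 40, 37, None, 32]
Rule: A leaf has 0 children.
Per-node child counts:
  node 8: 1 child(ren)
  node 41: 2 child(ren)
  node 18: 1 child(ren)
  node 23: 1 child(ren)
  node 40: 1 child(ren)
  node 37: 1 child(ren)
  node 32: 0 child(ren)
  node 44: 0 child(ren)
Matching nodes: [32, 44]
Count of leaf nodes: 2


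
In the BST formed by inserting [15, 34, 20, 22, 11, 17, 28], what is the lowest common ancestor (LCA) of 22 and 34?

Tree insertion order: [15, 34, 20, 22, 11, 17, 28]
Tree (level-order array): [15, 11, 34, None, None, 20, None, 17, 22, None, None, None, 28]
In a BST, the LCA of p=22, q=34 is the first node v on the
root-to-leaf path with p <= v <= q (go left if both < v, right if both > v).
Walk from root:
  at 15: both 22 and 34 > 15, go right
  at 34: 22 <= 34 <= 34, this is the LCA
LCA = 34


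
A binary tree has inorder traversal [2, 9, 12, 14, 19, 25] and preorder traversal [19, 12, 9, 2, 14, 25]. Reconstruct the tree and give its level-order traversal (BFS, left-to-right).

Inorder:  [2, 9, 12, 14, 19, 25]
Preorder: [19, 12, 9, 2, 14, 25]
Algorithm: preorder visits root first, so consume preorder in order;
for each root, split the current inorder slice at that value into
left-subtree inorder and right-subtree inorder, then recurse.
Recursive splits:
  root=19; inorder splits into left=[2, 9, 12, 14], right=[25]
  root=12; inorder splits into left=[2, 9], right=[14]
  root=9; inorder splits into left=[2], right=[]
  root=2; inorder splits into left=[], right=[]
  root=14; inorder splits into left=[], right=[]
  root=25; inorder splits into left=[], right=[]
Reconstructed level-order: [19, 12, 25, 9, 14, 2]


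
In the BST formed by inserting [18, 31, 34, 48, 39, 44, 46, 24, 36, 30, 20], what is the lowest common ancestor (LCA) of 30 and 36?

Tree insertion order: [18, 31, 34, 48, 39, 44, 46, 24, 36, 30, 20]
Tree (level-order array): [18, None, 31, 24, 34, 20, 30, None, 48, None, None, None, None, 39, None, 36, 44, None, None, None, 46]
In a BST, the LCA of p=30, q=36 is the first node v on the
root-to-leaf path with p <= v <= q (go left if both < v, right if both > v).
Walk from root:
  at 18: both 30 and 36 > 18, go right
  at 31: 30 <= 31 <= 36, this is the LCA
LCA = 31


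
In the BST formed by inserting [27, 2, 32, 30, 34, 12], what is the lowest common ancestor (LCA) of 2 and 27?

Tree insertion order: [27, 2, 32, 30, 34, 12]
Tree (level-order array): [27, 2, 32, None, 12, 30, 34]
In a BST, the LCA of p=2, q=27 is the first node v on the
root-to-leaf path with p <= v <= q (go left if both < v, right if both > v).
Walk from root:
  at 27: 2 <= 27 <= 27, this is the LCA
LCA = 27


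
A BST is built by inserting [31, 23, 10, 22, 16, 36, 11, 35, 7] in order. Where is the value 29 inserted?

Starting tree (level order): [31, 23, 36, 10, None, 35, None, 7, 22, None, None, None, None, 16, None, 11]
Insertion path: 31 -> 23
Result: insert 29 as right child of 23
Final tree (level order): [31, 23, 36, 10, 29, 35, None, 7, 22, None, None, None, None, None, None, 16, None, 11]


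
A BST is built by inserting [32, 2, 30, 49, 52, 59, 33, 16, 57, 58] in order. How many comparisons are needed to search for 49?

Search path for 49: 32 -> 49
Found: True
Comparisons: 2


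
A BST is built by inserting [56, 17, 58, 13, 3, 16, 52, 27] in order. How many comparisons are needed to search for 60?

Search path for 60: 56 -> 58
Found: False
Comparisons: 2


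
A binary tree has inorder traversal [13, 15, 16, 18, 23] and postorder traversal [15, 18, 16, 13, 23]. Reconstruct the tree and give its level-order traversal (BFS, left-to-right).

Inorder:   [13, 15, 16, 18, 23]
Postorder: [15, 18, 16, 13, 23]
Algorithm: postorder visits root last, so walk postorder right-to-left;
each value is the root of the current inorder slice — split it at that
value, recurse on the right subtree first, then the left.
Recursive splits:
  root=23; inorder splits into left=[13, 15, 16, 18], right=[]
  root=13; inorder splits into left=[], right=[15, 16, 18]
  root=16; inorder splits into left=[15], right=[18]
  root=18; inorder splits into left=[], right=[]
  root=15; inorder splits into left=[], right=[]
Reconstructed level-order: [23, 13, 16, 15, 18]


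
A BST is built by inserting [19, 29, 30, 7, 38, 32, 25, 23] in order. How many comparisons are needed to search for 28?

Search path for 28: 19 -> 29 -> 25
Found: False
Comparisons: 3


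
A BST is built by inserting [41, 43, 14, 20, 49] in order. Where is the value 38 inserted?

Starting tree (level order): [41, 14, 43, None, 20, None, 49]
Insertion path: 41 -> 14 -> 20
Result: insert 38 as right child of 20
Final tree (level order): [41, 14, 43, None, 20, None, 49, None, 38]


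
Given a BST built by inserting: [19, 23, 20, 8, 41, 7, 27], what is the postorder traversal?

Tree insertion order: [19, 23, 20, 8, 41, 7, 27]
Tree (level-order array): [19, 8, 23, 7, None, 20, 41, None, None, None, None, 27]
Postorder traversal: [7, 8, 20, 27, 41, 23, 19]


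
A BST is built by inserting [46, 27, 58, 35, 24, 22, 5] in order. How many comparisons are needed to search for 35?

Search path for 35: 46 -> 27 -> 35
Found: True
Comparisons: 3


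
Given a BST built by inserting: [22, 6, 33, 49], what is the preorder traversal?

Tree insertion order: [22, 6, 33, 49]
Tree (level-order array): [22, 6, 33, None, None, None, 49]
Preorder traversal: [22, 6, 33, 49]


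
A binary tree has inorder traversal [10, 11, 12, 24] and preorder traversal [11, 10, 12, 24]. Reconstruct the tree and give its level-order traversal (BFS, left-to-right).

Inorder:  [10, 11, 12, 24]
Preorder: [11, 10, 12, 24]
Algorithm: preorder visits root first, so consume preorder in order;
for each root, split the current inorder slice at that value into
left-subtree inorder and right-subtree inorder, then recurse.
Recursive splits:
  root=11; inorder splits into left=[10], right=[12, 24]
  root=10; inorder splits into left=[], right=[]
  root=12; inorder splits into left=[], right=[24]
  root=24; inorder splits into left=[], right=[]
Reconstructed level-order: [11, 10, 12, 24]


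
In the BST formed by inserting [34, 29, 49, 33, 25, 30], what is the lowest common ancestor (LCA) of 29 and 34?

Tree insertion order: [34, 29, 49, 33, 25, 30]
Tree (level-order array): [34, 29, 49, 25, 33, None, None, None, None, 30]
In a BST, the LCA of p=29, q=34 is the first node v on the
root-to-leaf path with p <= v <= q (go left if both < v, right if both > v).
Walk from root:
  at 34: 29 <= 34 <= 34, this is the LCA
LCA = 34


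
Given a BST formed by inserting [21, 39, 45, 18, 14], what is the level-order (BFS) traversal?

Tree insertion order: [21, 39, 45, 18, 14]
Tree (level-order array): [21, 18, 39, 14, None, None, 45]
BFS from the root, enqueuing left then right child of each popped node:
  queue [21] -> pop 21, enqueue [18, 39], visited so far: [21]
  queue [18, 39] -> pop 18, enqueue [14], visited so far: [21, 18]
  queue [39, 14] -> pop 39, enqueue [45], visited so far: [21, 18, 39]
  queue [14, 45] -> pop 14, enqueue [none], visited so far: [21, 18, 39, 14]
  queue [45] -> pop 45, enqueue [none], visited so far: [21, 18, 39, 14, 45]
Result: [21, 18, 39, 14, 45]


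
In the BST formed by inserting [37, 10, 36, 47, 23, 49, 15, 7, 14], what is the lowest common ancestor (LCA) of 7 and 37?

Tree insertion order: [37, 10, 36, 47, 23, 49, 15, 7, 14]
Tree (level-order array): [37, 10, 47, 7, 36, None, 49, None, None, 23, None, None, None, 15, None, 14]
In a BST, the LCA of p=7, q=37 is the first node v on the
root-to-leaf path with p <= v <= q (go left if both < v, right if both > v).
Walk from root:
  at 37: 7 <= 37 <= 37, this is the LCA
LCA = 37


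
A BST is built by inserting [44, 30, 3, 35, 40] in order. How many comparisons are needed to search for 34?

Search path for 34: 44 -> 30 -> 35
Found: False
Comparisons: 3


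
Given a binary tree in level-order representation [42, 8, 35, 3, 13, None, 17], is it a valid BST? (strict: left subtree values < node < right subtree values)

Level-order array: [42, 8, 35, 3, 13, None, 17]
Validate using subtree bounds (lo, hi): at each node, require lo < value < hi,
then recurse left with hi=value and right with lo=value.
Preorder trace (stopping at first violation):
  at node 42 with bounds (-inf, +inf): OK
  at node 8 with bounds (-inf, 42): OK
  at node 3 with bounds (-inf, 8): OK
  at node 13 with bounds (8, 42): OK
  at node 35 with bounds (42, +inf): VIOLATION
Node 35 violates its bound: not (42 < 35 < +inf).
Result: Not a valid BST


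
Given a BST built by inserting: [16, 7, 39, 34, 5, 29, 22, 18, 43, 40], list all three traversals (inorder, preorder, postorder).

Tree insertion order: [16, 7, 39, 34, 5, 29, 22, 18, 43, 40]
Tree (level-order array): [16, 7, 39, 5, None, 34, 43, None, None, 29, None, 40, None, 22, None, None, None, 18]
Inorder (L, root, R): [5, 7, 16, 18, 22, 29, 34, 39, 40, 43]
Preorder (root, L, R): [16, 7, 5, 39, 34, 29, 22, 18, 43, 40]
Postorder (L, R, root): [5, 7, 18, 22, 29, 34, 40, 43, 39, 16]


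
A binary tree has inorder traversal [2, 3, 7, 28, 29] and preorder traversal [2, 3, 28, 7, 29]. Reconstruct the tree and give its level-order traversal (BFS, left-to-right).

Inorder:  [2, 3, 7, 28, 29]
Preorder: [2, 3, 28, 7, 29]
Algorithm: preorder visits root first, so consume preorder in order;
for each root, split the current inorder slice at that value into
left-subtree inorder and right-subtree inorder, then recurse.
Recursive splits:
  root=2; inorder splits into left=[], right=[3, 7, 28, 29]
  root=3; inorder splits into left=[], right=[7, 28, 29]
  root=28; inorder splits into left=[7], right=[29]
  root=7; inorder splits into left=[], right=[]
  root=29; inorder splits into left=[], right=[]
Reconstructed level-order: [2, 3, 28, 7, 29]


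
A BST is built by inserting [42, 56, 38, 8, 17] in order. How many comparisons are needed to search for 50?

Search path for 50: 42 -> 56
Found: False
Comparisons: 2


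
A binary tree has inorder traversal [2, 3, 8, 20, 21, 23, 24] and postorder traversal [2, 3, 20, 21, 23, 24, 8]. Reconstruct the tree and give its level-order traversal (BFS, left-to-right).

Inorder:   [2, 3, 8, 20, 21, 23, 24]
Postorder: [2, 3, 20, 21, 23, 24, 8]
Algorithm: postorder visits root last, so walk postorder right-to-left;
each value is the root of the current inorder slice — split it at that
value, recurse on the right subtree first, then the left.
Recursive splits:
  root=8; inorder splits into left=[2, 3], right=[20, 21, 23, 24]
  root=24; inorder splits into left=[20, 21, 23], right=[]
  root=23; inorder splits into left=[20, 21], right=[]
  root=21; inorder splits into left=[20], right=[]
  root=20; inorder splits into left=[], right=[]
  root=3; inorder splits into left=[2], right=[]
  root=2; inorder splits into left=[], right=[]
Reconstructed level-order: [8, 3, 24, 2, 23, 21, 20]


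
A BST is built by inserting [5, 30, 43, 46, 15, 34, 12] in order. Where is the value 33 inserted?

Starting tree (level order): [5, None, 30, 15, 43, 12, None, 34, 46]
Insertion path: 5 -> 30 -> 43 -> 34
Result: insert 33 as left child of 34
Final tree (level order): [5, None, 30, 15, 43, 12, None, 34, 46, None, None, 33]


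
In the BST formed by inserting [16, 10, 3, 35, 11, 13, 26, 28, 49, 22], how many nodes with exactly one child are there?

Tree built from: [16, 10, 3, 35, 11, 13, 26, 28, 49, 22]
Tree (level-order array): [16, 10, 35, 3, 11, 26, 49, None, None, None, 13, 22, 28]
Rule: These are nodes with exactly 1 non-null child.
Per-node child counts:
  node 16: 2 child(ren)
  node 10: 2 child(ren)
  node 3: 0 child(ren)
  node 11: 1 child(ren)
  node 13: 0 child(ren)
  node 35: 2 child(ren)
  node 26: 2 child(ren)
  node 22: 0 child(ren)
  node 28: 0 child(ren)
  node 49: 0 child(ren)
Matching nodes: [11]
Count of nodes with exactly one child: 1


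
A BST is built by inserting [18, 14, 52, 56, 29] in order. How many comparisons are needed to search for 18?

Search path for 18: 18
Found: True
Comparisons: 1


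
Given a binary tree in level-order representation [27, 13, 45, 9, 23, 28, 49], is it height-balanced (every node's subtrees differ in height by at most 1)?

Tree (level-order array): [27, 13, 45, 9, 23, 28, 49]
Definition: a tree is height-balanced if, at every node, |h(left) - h(right)| <= 1 (empty subtree has height -1).
Bottom-up per-node check:
  node 9: h_left=-1, h_right=-1, diff=0 [OK], height=0
  node 23: h_left=-1, h_right=-1, diff=0 [OK], height=0
  node 13: h_left=0, h_right=0, diff=0 [OK], height=1
  node 28: h_left=-1, h_right=-1, diff=0 [OK], height=0
  node 49: h_left=-1, h_right=-1, diff=0 [OK], height=0
  node 45: h_left=0, h_right=0, diff=0 [OK], height=1
  node 27: h_left=1, h_right=1, diff=0 [OK], height=2
All nodes satisfy the balance condition.
Result: Balanced


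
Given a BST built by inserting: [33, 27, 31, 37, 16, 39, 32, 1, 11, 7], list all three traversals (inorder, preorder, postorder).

Tree insertion order: [33, 27, 31, 37, 16, 39, 32, 1, 11, 7]
Tree (level-order array): [33, 27, 37, 16, 31, None, 39, 1, None, None, 32, None, None, None, 11, None, None, 7]
Inorder (L, root, R): [1, 7, 11, 16, 27, 31, 32, 33, 37, 39]
Preorder (root, L, R): [33, 27, 16, 1, 11, 7, 31, 32, 37, 39]
Postorder (L, R, root): [7, 11, 1, 16, 32, 31, 27, 39, 37, 33]


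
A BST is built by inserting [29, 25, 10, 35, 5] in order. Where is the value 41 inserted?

Starting tree (level order): [29, 25, 35, 10, None, None, None, 5]
Insertion path: 29 -> 35
Result: insert 41 as right child of 35
Final tree (level order): [29, 25, 35, 10, None, None, 41, 5]


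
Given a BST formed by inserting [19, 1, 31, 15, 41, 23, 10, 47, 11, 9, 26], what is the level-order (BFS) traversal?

Tree insertion order: [19, 1, 31, 15, 41, 23, 10, 47, 11, 9, 26]
Tree (level-order array): [19, 1, 31, None, 15, 23, 41, 10, None, None, 26, None, 47, 9, 11]
BFS from the root, enqueuing left then right child of each popped node:
  queue [19] -> pop 19, enqueue [1, 31], visited so far: [19]
  queue [1, 31] -> pop 1, enqueue [15], visited so far: [19, 1]
  queue [31, 15] -> pop 31, enqueue [23, 41], visited so far: [19, 1, 31]
  queue [15, 23, 41] -> pop 15, enqueue [10], visited so far: [19, 1, 31, 15]
  queue [23, 41, 10] -> pop 23, enqueue [26], visited so far: [19, 1, 31, 15, 23]
  queue [41, 10, 26] -> pop 41, enqueue [47], visited so far: [19, 1, 31, 15, 23, 41]
  queue [10, 26, 47] -> pop 10, enqueue [9, 11], visited so far: [19, 1, 31, 15, 23, 41, 10]
  queue [26, 47, 9, 11] -> pop 26, enqueue [none], visited so far: [19, 1, 31, 15, 23, 41, 10, 26]
  queue [47, 9, 11] -> pop 47, enqueue [none], visited so far: [19, 1, 31, 15, 23, 41, 10, 26, 47]
  queue [9, 11] -> pop 9, enqueue [none], visited so far: [19, 1, 31, 15, 23, 41, 10, 26, 47, 9]
  queue [11] -> pop 11, enqueue [none], visited so far: [19, 1, 31, 15, 23, 41, 10, 26, 47, 9, 11]
Result: [19, 1, 31, 15, 23, 41, 10, 26, 47, 9, 11]


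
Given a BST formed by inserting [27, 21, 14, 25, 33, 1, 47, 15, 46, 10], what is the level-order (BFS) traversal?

Tree insertion order: [27, 21, 14, 25, 33, 1, 47, 15, 46, 10]
Tree (level-order array): [27, 21, 33, 14, 25, None, 47, 1, 15, None, None, 46, None, None, 10]
BFS from the root, enqueuing left then right child of each popped node:
  queue [27] -> pop 27, enqueue [21, 33], visited so far: [27]
  queue [21, 33] -> pop 21, enqueue [14, 25], visited so far: [27, 21]
  queue [33, 14, 25] -> pop 33, enqueue [47], visited so far: [27, 21, 33]
  queue [14, 25, 47] -> pop 14, enqueue [1, 15], visited so far: [27, 21, 33, 14]
  queue [25, 47, 1, 15] -> pop 25, enqueue [none], visited so far: [27, 21, 33, 14, 25]
  queue [47, 1, 15] -> pop 47, enqueue [46], visited so far: [27, 21, 33, 14, 25, 47]
  queue [1, 15, 46] -> pop 1, enqueue [10], visited so far: [27, 21, 33, 14, 25, 47, 1]
  queue [15, 46, 10] -> pop 15, enqueue [none], visited so far: [27, 21, 33, 14, 25, 47, 1, 15]
  queue [46, 10] -> pop 46, enqueue [none], visited so far: [27, 21, 33, 14, 25, 47, 1, 15, 46]
  queue [10] -> pop 10, enqueue [none], visited so far: [27, 21, 33, 14, 25, 47, 1, 15, 46, 10]
Result: [27, 21, 33, 14, 25, 47, 1, 15, 46, 10]


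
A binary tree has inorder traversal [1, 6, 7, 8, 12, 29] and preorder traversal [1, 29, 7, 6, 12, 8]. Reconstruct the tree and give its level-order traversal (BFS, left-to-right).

Inorder:  [1, 6, 7, 8, 12, 29]
Preorder: [1, 29, 7, 6, 12, 8]
Algorithm: preorder visits root first, so consume preorder in order;
for each root, split the current inorder slice at that value into
left-subtree inorder and right-subtree inorder, then recurse.
Recursive splits:
  root=1; inorder splits into left=[], right=[6, 7, 8, 12, 29]
  root=29; inorder splits into left=[6, 7, 8, 12], right=[]
  root=7; inorder splits into left=[6], right=[8, 12]
  root=6; inorder splits into left=[], right=[]
  root=12; inorder splits into left=[8], right=[]
  root=8; inorder splits into left=[], right=[]
Reconstructed level-order: [1, 29, 7, 6, 12, 8]


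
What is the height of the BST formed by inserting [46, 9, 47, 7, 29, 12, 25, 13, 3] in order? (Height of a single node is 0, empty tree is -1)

Insertion order: [46, 9, 47, 7, 29, 12, 25, 13, 3]
Tree (level-order array): [46, 9, 47, 7, 29, None, None, 3, None, 12, None, None, None, None, 25, 13]
Compute height bottom-up (empty subtree = -1):
  height(3) = 1 + max(-1, -1) = 0
  height(7) = 1 + max(0, -1) = 1
  height(13) = 1 + max(-1, -1) = 0
  height(25) = 1 + max(0, -1) = 1
  height(12) = 1 + max(-1, 1) = 2
  height(29) = 1 + max(2, -1) = 3
  height(9) = 1 + max(1, 3) = 4
  height(47) = 1 + max(-1, -1) = 0
  height(46) = 1 + max(4, 0) = 5
Height = 5


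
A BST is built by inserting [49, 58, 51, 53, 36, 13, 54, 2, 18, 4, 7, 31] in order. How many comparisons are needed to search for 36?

Search path for 36: 49 -> 36
Found: True
Comparisons: 2


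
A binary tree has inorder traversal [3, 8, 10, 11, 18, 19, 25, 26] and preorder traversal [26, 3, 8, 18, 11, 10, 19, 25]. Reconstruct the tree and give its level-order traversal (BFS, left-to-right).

Inorder:  [3, 8, 10, 11, 18, 19, 25, 26]
Preorder: [26, 3, 8, 18, 11, 10, 19, 25]
Algorithm: preorder visits root first, so consume preorder in order;
for each root, split the current inorder slice at that value into
left-subtree inorder and right-subtree inorder, then recurse.
Recursive splits:
  root=26; inorder splits into left=[3, 8, 10, 11, 18, 19, 25], right=[]
  root=3; inorder splits into left=[], right=[8, 10, 11, 18, 19, 25]
  root=8; inorder splits into left=[], right=[10, 11, 18, 19, 25]
  root=18; inorder splits into left=[10, 11], right=[19, 25]
  root=11; inorder splits into left=[10], right=[]
  root=10; inorder splits into left=[], right=[]
  root=19; inorder splits into left=[], right=[25]
  root=25; inorder splits into left=[], right=[]
Reconstructed level-order: [26, 3, 8, 18, 11, 19, 10, 25]


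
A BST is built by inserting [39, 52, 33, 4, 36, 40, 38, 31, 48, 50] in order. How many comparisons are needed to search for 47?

Search path for 47: 39 -> 52 -> 40 -> 48
Found: False
Comparisons: 4


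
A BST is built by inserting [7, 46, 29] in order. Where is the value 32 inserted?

Starting tree (level order): [7, None, 46, 29]
Insertion path: 7 -> 46 -> 29
Result: insert 32 as right child of 29
Final tree (level order): [7, None, 46, 29, None, None, 32]


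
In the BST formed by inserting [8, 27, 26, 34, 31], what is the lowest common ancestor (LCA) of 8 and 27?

Tree insertion order: [8, 27, 26, 34, 31]
Tree (level-order array): [8, None, 27, 26, 34, None, None, 31]
In a BST, the LCA of p=8, q=27 is the first node v on the
root-to-leaf path with p <= v <= q (go left if both < v, right if both > v).
Walk from root:
  at 8: 8 <= 8 <= 27, this is the LCA
LCA = 8


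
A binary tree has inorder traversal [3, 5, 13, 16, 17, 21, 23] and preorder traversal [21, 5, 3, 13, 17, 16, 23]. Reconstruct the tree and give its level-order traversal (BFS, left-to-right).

Inorder:  [3, 5, 13, 16, 17, 21, 23]
Preorder: [21, 5, 3, 13, 17, 16, 23]
Algorithm: preorder visits root first, so consume preorder in order;
for each root, split the current inorder slice at that value into
left-subtree inorder and right-subtree inorder, then recurse.
Recursive splits:
  root=21; inorder splits into left=[3, 5, 13, 16, 17], right=[23]
  root=5; inorder splits into left=[3], right=[13, 16, 17]
  root=3; inorder splits into left=[], right=[]
  root=13; inorder splits into left=[], right=[16, 17]
  root=17; inorder splits into left=[16], right=[]
  root=16; inorder splits into left=[], right=[]
  root=23; inorder splits into left=[], right=[]
Reconstructed level-order: [21, 5, 23, 3, 13, 17, 16]


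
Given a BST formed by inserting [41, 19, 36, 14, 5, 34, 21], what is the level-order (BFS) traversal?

Tree insertion order: [41, 19, 36, 14, 5, 34, 21]
Tree (level-order array): [41, 19, None, 14, 36, 5, None, 34, None, None, None, 21]
BFS from the root, enqueuing left then right child of each popped node:
  queue [41] -> pop 41, enqueue [19], visited so far: [41]
  queue [19] -> pop 19, enqueue [14, 36], visited so far: [41, 19]
  queue [14, 36] -> pop 14, enqueue [5], visited so far: [41, 19, 14]
  queue [36, 5] -> pop 36, enqueue [34], visited so far: [41, 19, 14, 36]
  queue [5, 34] -> pop 5, enqueue [none], visited so far: [41, 19, 14, 36, 5]
  queue [34] -> pop 34, enqueue [21], visited so far: [41, 19, 14, 36, 5, 34]
  queue [21] -> pop 21, enqueue [none], visited so far: [41, 19, 14, 36, 5, 34, 21]
Result: [41, 19, 14, 36, 5, 34, 21]


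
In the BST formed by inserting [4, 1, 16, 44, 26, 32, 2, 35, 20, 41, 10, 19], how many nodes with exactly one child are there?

Tree built from: [4, 1, 16, 44, 26, 32, 2, 35, 20, 41, 10, 19]
Tree (level-order array): [4, 1, 16, None, 2, 10, 44, None, None, None, None, 26, None, 20, 32, 19, None, None, 35, None, None, None, 41]
Rule: These are nodes with exactly 1 non-null child.
Per-node child counts:
  node 4: 2 child(ren)
  node 1: 1 child(ren)
  node 2: 0 child(ren)
  node 16: 2 child(ren)
  node 10: 0 child(ren)
  node 44: 1 child(ren)
  node 26: 2 child(ren)
  node 20: 1 child(ren)
  node 19: 0 child(ren)
  node 32: 1 child(ren)
  node 35: 1 child(ren)
  node 41: 0 child(ren)
Matching nodes: [1, 44, 20, 32, 35]
Count of nodes with exactly one child: 5


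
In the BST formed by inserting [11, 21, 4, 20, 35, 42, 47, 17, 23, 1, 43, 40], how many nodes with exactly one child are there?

Tree built from: [11, 21, 4, 20, 35, 42, 47, 17, 23, 1, 43, 40]
Tree (level-order array): [11, 4, 21, 1, None, 20, 35, None, None, 17, None, 23, 42, None, None, None, None, 40, 47, None, None, 43]
Rule: These are nodes with exactly 1 non-null child.
Per-node child counts:
  node 11: 2 child(ren)
  node 4: 1 child(ren)
  node 1: 0 child(ren)
  node 21: 2 child(ren)
  node 20: 1 child(ren)
  node 17: 0 child(ren)
  node 35: 2 child(ren)
  node 23: 0 child(ren)
  node 42: 2 child(ren)
  node 40: 0 child(ren)
  node 47: 1 child(ren)
  node 43: 0 child(ren)
Matching nodes: [4, 20, 47]
Count of nodes with exactly one child: 3


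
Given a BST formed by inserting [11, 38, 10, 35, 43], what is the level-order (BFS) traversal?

Tree insertion order: [11, 38, 10, 35, 43]
Tree (level-order array): [11, 10, 38, None, None, 35, 43]
BFS from the root, enqueuing left then right child of each popped node:
  queue [11] -> pop 11, enqueue [10, 38], visited so far: [11]
  queue [10, 38] -> pop 10, enqueue [none], visited so far: [11, 10]
  queue [38] -> pop 38, enqueue [35, 43], visited so far: [11, 10, 38]
  queue [35, 43] -> pop 35, enqueue [none], visited so far: [11, 10, 38, 35]
  queue [43] -> pop 43, enqueue [none], visited so far: [11, 10, 38, 35, 43]
Result: [11, 10, 38, 35, 43]


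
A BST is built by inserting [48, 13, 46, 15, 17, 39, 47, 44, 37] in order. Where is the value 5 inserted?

Starting tree (level order): [48, 13, None, None, 46, 15, 47, None, 17, None, None, None, 39, 37, 44]
Insertion path: 48 -> 13
Result: insert 5 as left child of 13
Final tree (level order): [48, 13, None, 5, 46, None, None, 15, 47, None, 17, None, None, None, 39, 37, 44]


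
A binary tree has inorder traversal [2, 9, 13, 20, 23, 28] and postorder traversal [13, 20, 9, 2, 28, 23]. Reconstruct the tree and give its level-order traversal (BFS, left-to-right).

Inorder:   [2, 9, 13, 20, 23, 28]
Postorder: [13, 20, 9, 2, 28, 23]
Algorithm: postorder visits root last, so walk postorder right-to-left;
each value is the root of the current inorder slice — split it at that
value, recurse on the right subtree first, then the left.
Recursive splits:
  root=23; inorder splits into left=[2, 9, 13, 20], right=[28]
  root=28; inorder splits into left=[], right=[]
  root=2; inorder splits into left=[], right=[9, 13, 20]
  root=9; inorder splits into left=[], right=[13, 20]
  root=20; inorder splits into left=[13], right=[]
  root=13; inorder splits into left=[], right=[]
Reconstructed level-order: [23, 2, 28, 9, 20, 13]


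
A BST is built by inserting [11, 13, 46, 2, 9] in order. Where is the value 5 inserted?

Starting tree (level order): [11, 2, 13, None, 9, None, 46]
Insertion path: 11 -> 2 -> 9
Result: insert 5 as left child of 9
Final tree (level order): [11, 2, 13, None, 9, None, 46, 5]


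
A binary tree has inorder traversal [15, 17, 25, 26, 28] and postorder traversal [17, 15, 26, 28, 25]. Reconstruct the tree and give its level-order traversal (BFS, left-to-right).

Inorder:   [15, 17, 25, 26, 28]
Postorder: [17, 15, 26, 28, 25]
Algorithm: postorder visits root last, so walk postorder right-to-left;
each value is the root of the current inorder slice — split it at that
value, recurse on the right subtree first, then the left.
Recursive splits:
  root=25; inorder splits into left=[15, 17], right=[26, 28]
  root=28; inorder splits into left=[26], right=[]
  root=26; inorder splits into left=[], right=[]
  root=15; inorder splits into left=[], right=[17]
  root=17; inorder splits into left=[], right=[]
Reconstructed level-order: [25, 15, 28, 17, 26]


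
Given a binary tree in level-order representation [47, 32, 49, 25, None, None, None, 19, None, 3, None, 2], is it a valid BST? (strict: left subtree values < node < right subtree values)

Level-order array: [47, 32, 49, 25, None, None, None, 19, None, 3, None, 2]
Validate using subtree bounds (lo, hi): at each node, require lo < value < hi,
then recurse left with hi=value and right with lo=value.
Preorder trace (stopping at first violation):
  at node 47 with bounds (-inf, +inf): OK
  at node 32 with bounds (-inf, 47): OK
  at node 25 with bounds (-inf, 32): OK
  at node 19 with bounds (-inf, 25): OK
  at node 3 with bounds (-inf, 19): OK
  at node 2 with bounds (-inf, 3): OK
  at node 49 with bounds (47, +inf): OK
No violation found at any node.
Result: Valid BST


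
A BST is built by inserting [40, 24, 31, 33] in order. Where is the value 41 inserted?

Starting tree (level order): [40, 24, None, None, 31, None, 33]
Insertion path: 40
Result: insert 41 as right child of 40
Final tree (level order): [40, 24, 41, None, 31, None, None, None, 33]


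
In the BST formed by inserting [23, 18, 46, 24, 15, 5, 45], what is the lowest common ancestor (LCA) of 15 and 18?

Tree insertion order: [23, 18, 46, 24, 15, 5, 45]
Tree (level-order array): [23, 18, 46, 15, None, 24, None, 5, None, None, 45]
In a BST, the LCA of p=15, q=18 is the first node v on the
root-to-leaf path with p <= v <= q (go left if both < v, right if both > v).
Walk from root:
  at 23: both 15 and 18 < 23, go left
  at 18: 15 <= 18 <= 18, this is the LCA
LCA = 18


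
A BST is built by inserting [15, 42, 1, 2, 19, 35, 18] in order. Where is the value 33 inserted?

Starting tree (level order): [15, 1, 42, None, 2, 19, None, None, None, 18, 35]
Insertion path: 15 -> 42 -> 19 -> 35
Result: insert 33 as left child of 35
Final tree (level order): [15, 1, 42, None, 2, 19, None, None, None, 18, 35, None, None, 33]


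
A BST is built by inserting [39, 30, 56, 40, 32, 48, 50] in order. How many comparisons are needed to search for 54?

Search path for 54: 39 -> 56 -> 40 -> 48 -> 50
Found: False
Comparisons: 5


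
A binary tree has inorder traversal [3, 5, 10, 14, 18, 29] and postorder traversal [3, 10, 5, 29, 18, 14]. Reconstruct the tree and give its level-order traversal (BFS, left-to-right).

Inorder:   [3, 5, 10, 14, 18, 29]
Postorder: [3, 10, 5, 29, 18, 14]
Algorithm: postorder visits root last, so walk postorder right-to-left;
each value is the root of the current inorder slice — split it at that
value, recurse on the right subtree first, then the left.
Recursive splits:
  root=14; inorder splits into left=[3, 5, 10], right=[18, 29]
  root=18; inorder splits into left=[], right=[29]
  root=29; inorder splits into left=[], right=[]
  root=5; inorder splits into left=[3], right=[10]
  root=10; inorder splits into left=[], right=[]
  root=3; inorder splits into left=[], right=[]
Reconstructed level-order: [14, 5, 18, 3, 10, 29]


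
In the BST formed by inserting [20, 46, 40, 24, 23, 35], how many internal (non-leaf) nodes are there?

Tree built from: [20, 46, 40, 24, 23, 35]
Tree (level-order array): [20, None, 46, 40, None, 24, None, 23, 35]
Rule: An internal node has at least one child.
Per-node child counts:
  node 20: 1 child(ren)
  node 46: 1 child(ren)
  node 40: 1 child(ren)
  node 24: 2 child(ren)
  node 23: 0 child(ren)
  node 35: 0 child(ren)
Matching nodes: [20, 46, 40, 24]
Count of internal (non-leaf) nodes: 4


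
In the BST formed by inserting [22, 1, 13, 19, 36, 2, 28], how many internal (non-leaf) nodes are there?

Tree built from: [22, 1, 13, 19, 36, 2, 28]
Tree (level-order array): [22, 1, 36, None, 13, 28, None, 2, 19]
Rule: An internal node has at least one child.
Per-node child counts:
  node 22: 2 child(ren)
  node 1: 1 child(ren)
  node 13: 2 child(ren)
  node 2: 0 child(ren)
  node 19: 0 child(ren)
  node 36: 1 child(ren)
  node 28: 0 child(ren)
Matching nodes: [22, 1, 13, 36]
Count of internal (non-leaf) nodes: 4


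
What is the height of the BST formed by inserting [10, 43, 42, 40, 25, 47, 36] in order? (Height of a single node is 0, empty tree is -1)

Insertion order: [10, 43, 42, 40, 25, 47, 36]
Tree (level-order array): [10, None, 43, 42, 47, 40, None, None, None, 25, None, None, 36]
Compute height bottom-up (empty subtree = -1):
  height(36) = 1 + max(-1, -1) = 0
  height(25) = 1 + max(-1, 0) = 1
  height(40) = 1 + max(1, -1) = 2
  height(42) = 1 + max(2, -1) = 3
  height(47) = 1 + max(-1, -1) = 0
  height(43) = 1 + max(3, 0) = 4
  height(10) = 1 + max(-1, 4) = 5
Height = 5


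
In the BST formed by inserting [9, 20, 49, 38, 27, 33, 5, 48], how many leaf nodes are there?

Tree built from: [9, 20, 49, 38, 27, 33, 5, 48]
Tree (level-order array): [9, 5, 20, None, None, None, 49, 38, None, 27, 48, None, 33]
Rule: A leaf has 0 children.
Per-node child counts:
  node 9: 2 child(ren)
  node 5: 0 child(ren)
  node 20: 1 child(ren)
  node 49: 1 child(ren)
  node 38: 2 child(ren)
  node 27: 1 child(ren)
  node 33: 0 child(ren)
  node 48: 0 child(ren)
Matching nodes: [5, 33, 48]
Count of leaf nodes: 3


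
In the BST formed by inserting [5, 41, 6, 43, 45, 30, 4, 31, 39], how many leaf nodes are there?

Tree built from: [5, 41, 6, 43, 45, 30, 4, 31, 39]
Tree (level-order array): [5, 4, 41, None, None, 6, 43, None, 30, None, 45, None, 31, None, None, None, 39]
Rule: A leaf has 0 children.
Per-node child counts:
  node 5: 2 child(ren)
  node 4: 0 child(ren)
  node 41: 2 child(ren)
  node 6: 1 child(ren)
  node 30: 1 child(ren)
  node 31: 1 child(ren)
  node 39: 0 child(ren)
  node 43: 1 child(ren)
  node 45: 0 child(ren)
Matching nodes: [4, 39, 45]
Count of leaf nodes: 3


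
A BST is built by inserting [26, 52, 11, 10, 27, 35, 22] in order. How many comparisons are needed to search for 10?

Search path for 10: 26 -> 11 -> 10
Found: True
Comparisons: 3


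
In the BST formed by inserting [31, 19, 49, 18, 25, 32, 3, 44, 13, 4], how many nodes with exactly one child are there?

Tree built from: [31, 19, 49, 18, 25, 32, 3, 44, 13, 4]
Tree (level-order array): [31, 19, 49, 18, 25, 32, None, 3, None, None, None, None, 44, None, 13, None, None, 4]
Rule: These are nodes with exactly 1 non-null child.
Per-node child counts:
  node 31: 2 child(ren)
  node 19: 2 child(ren)
  node 18: 1 child(ren)
  node 3: 1 child(ren)
  node 13: 1 child(ren)
  node 4: 0 child(ren)
  node 25: 0 child(ren)
  node 49: 1 child(ren)
  node 32: 1 child(ren)
  node 44: 0 child(ren)
Matching nodes: [18, 3, 13, 49, 32]
Count of nodes with exactly one child: 5


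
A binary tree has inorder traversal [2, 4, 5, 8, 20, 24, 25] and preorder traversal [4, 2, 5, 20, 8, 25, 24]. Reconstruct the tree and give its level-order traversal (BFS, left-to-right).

Inorder:  [2, 4, 5, 8, 20, 24, 25]
Preorder: [4, 2, 5, 20, 8, 25, 24]
Algorithm: preorder visits root first, so consume preorder in order;
for each root, split the current inorder slice at that value into
left-subtree inorder and right-subtree inorder, then recurse.
Recursive splits:
  root=4; inorder splits into left=[2], right=[5, 8, 20, 24, 25]
  root=2; inorder splits into left=[], right=[]
  root=5; inorder splits into left=[], right=[8, 20, 24, 25]
  root=20; inorder splits into left=[8], right=[24, 25]
  root=8; inorder splits into left=[], right=[]
  root=25; inorder splits into left=[24], right=[]
  root=24; inorder splits into left=[], right=[]
Reconstructed level-order: [4, 2, 5, 20, 8, 25, 24]


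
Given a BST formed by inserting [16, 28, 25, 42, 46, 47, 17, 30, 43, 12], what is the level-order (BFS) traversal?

Tree insertion order: [16, 28, 25, 42, 46, 47, 17, 30, 43, 12]
Tree (level-order array): [16, 12, 28, None, None, 25, 42, 17, None, 30, 46, None, None, None, None, 43, 47]
BFS from the root, enqueuing left then right child of each popped node:
  queue [16] -> pop 16, enqueue [12, 28], visited so far: [16]
  queue [12, 28] -> pop 12, enqueue [none], visited so far: [16, 12]
  queue [28] -> pop 28, enqueue [25, 42], visited so far: [16, 12, 28]
  queue [25, 42] -> pop 25, enqueue [17], visited so far: [16, 12, 28, 25]
  queue [42, 17] -> pop 42, enqueue [30, 46], visited so far: [16, 12, 28, 25, 42]
  queue [17, 30, 46] -> pop 17, enqueue [none], visited so far: [16, 12, 28, 25, 42, 17]
  queue [30, 46] -> pop 30, enqueue [none], visited so far: [16, 12, 28, 25, 42, 17, 30]
  queue [46] -> pop 46, enqueue [43, 47], visited so far: [16, 12, 28, 25, 42, 17, 30, 46]
  queue [43, 47] -> pop 43, enqueue [none], visited so far: [16, 12, 28, 25, 42, 17, 30, 46, 43]
  queue [47] -> pop 47, enqueue [none], visited so far: [16, 12, 28, 25, 42, 17, 30, 46, 43, 47]
Result: [16, 12, 28, 25, 42, 17, 30, 46, 43, 47]


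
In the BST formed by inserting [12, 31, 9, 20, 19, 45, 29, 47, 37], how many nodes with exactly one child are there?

Tree built from: [12, 31, 9, 20, 19, 45, 29, 47, 37]
Tree (level-order array): [12, 9, 31, None, None, 20, 45, 19, 29, 37, 47]
Rule: These are nodes with exactly 1 non-null child.
Per-node child counts:
  node 12: 2 child(ren)
  node 9: 0 child(ren)
  node 31: 2 child(ren)
  node 20: 2 child(ren)
  node 19: 0 child(ren)
  node 29: 0 child(ren)
  node 45: 2 child(ren)
  node 37: 0 child(ren)
  node 47: 0 child(ren)
Matching nodes: (none)
Count of nodes with exactly one child: 0
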